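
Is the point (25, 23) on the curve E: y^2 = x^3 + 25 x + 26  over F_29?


Check whether y^2 = x^3 + 25 x + 26 (mod 29) for (x, y) = (25, 23).
LHS: y^2 = 23^2 mod 29 = 7
RHS: x^3 + 25 x + 26 = 25^3 + 25*25 + 26 mod 29 = 7
LHS = RHS

Yes, on the curve


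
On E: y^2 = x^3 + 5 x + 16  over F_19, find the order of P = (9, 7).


Compute successive multiples of P until we hit O:
  1P = (9, 7)
  2P = (17, 6)
  3P = (4, 9)
  4P = (13, 6)
  5P = (3, 1)
  6P = (8, 13)
  7P = (0, 15)
  8P = (0, 4)
  ... (continuing to 15P)
  15P = O

ord(P) = 15


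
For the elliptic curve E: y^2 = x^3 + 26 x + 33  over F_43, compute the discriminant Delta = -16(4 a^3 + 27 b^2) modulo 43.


4 a^3 + 27 b^2 = 4*26^3 + 27*33^2 = 70304 + 29403 = 99707
Delta = -16 * (99707) = -1595312
Delta mod 43 = 31

Delta = 31 (mod 43)


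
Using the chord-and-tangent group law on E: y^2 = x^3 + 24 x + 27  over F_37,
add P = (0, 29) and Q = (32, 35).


P != Q, so use the chord formula.
s = (y2 - y1) / (x2 - x1) = (6) / (32) mod 37 = 21
x3 = s^2 - x1 - x2 mod 37 = 21^2 - 0 - 32 = 2
y3 = s (x1 - x3) - y1 mod 37 = 21 * (0 - 2) - 29 = 3

P + Q = (2, 3)


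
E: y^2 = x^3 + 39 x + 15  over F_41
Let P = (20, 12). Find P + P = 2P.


Doubling: s = (3 x1^2 + a) / (2 y1)
s = (3*20^2 + 39) / (2*12) mod 41 = 26
x3 = s^2 - 2 x1 mod 41 = 26^2 - 2*20 = 21
y3 = s (x1 - x3) - y1 mod 41 = 26 * (20 - 21) - 12 = 3

2P = (21, 3)


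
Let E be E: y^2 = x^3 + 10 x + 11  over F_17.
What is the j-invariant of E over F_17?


Delta = -16(4 a^3 + 27 b^2) mod 17 = 8
-1728 * (4 a)^3 = -1728 * (4*10)^3 mod 17 = 4
j = 4 * 8^(-1) mod 17 = 9

j = 9 (mod 17)


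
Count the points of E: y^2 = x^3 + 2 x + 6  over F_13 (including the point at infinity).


For each x in F_13, count y with y^2 = x^3 + 2 x + 6 mod 13:
  x = 1: RHS = 9, y in [3, 10]  -> 2 point(s)
  x = 3: RHS = 0, y in [0]  -> 1 point(s)
  x = 4: RHS = 0, y in [0]  -> 1 point(s)
  x = 6: RHS = 0, y in [0]  -> 1 point(s)
  x = 7: RHS = 12, y in [5, 8]  -> 2 point(s)
  x = 8: RHS = 1, y in [1, 12]  -> 2 point(s)
  x = 9: RHS = 12, y in [5, 8]  -> 2 point(s)
  x = 10: RHS = 12, y in [5, 8]  -> 2 point(s)
  x = 12: RHS = 3, y in [4, 9]  -> 2 point(s)
Affine points: 15. Add the point at infinity: total = 16.

#E(F_13) = 16


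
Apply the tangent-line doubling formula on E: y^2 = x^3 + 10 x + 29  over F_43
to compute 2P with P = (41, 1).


Doubling: s = (3 x1^2 + a) / (2 y1)
s = (3*41^2 + 10) / (2*1) mod 43 = 11
x3 = s^2 - 2 x1 mod 43 = 11^2 - 2*41 = 39
y3 = s (x1 - x3) - y1 mod 43 = 11 * (41 - 39) - 1 = 21

2P = (39, 21)


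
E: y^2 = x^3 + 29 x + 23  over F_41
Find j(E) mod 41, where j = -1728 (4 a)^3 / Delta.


Delta = -16(4 a^3 + 27 b^2) mod 41 = 21
-1728 * (4 a)^3 = -1728 * (4*29)^3 mod 41 = 8
j = 8 * 21^(-1) mod 41 = 16

j = 16 (mod 41)


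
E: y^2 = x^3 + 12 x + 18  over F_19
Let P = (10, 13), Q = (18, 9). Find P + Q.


P != Q, so use the chord formula.
s = (y2 - y1) / (x2 - x1) = (15) / (8) mod 19 = 9
x3 = s^2 - x1 - x2 mod 19 = 9^2 - 10 - 18 = 15
y3 = s (x1 - x3) - y1 mod 19 = 9 * (10 - 15) - 13 = 18

P + Q = (15, 18)


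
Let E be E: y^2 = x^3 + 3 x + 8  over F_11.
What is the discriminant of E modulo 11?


4 a^3 + 27 b^2 = 4*3^3 + 27*8^2 = 108 + 1728 = 1836
Delta = -16 * (1836) = -29376
Delta mod 11 = 5

Delta = 5 (mod 11)


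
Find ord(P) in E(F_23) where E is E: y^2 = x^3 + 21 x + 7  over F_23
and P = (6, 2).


Compute successive multiples of P until we hit O:
  1P = (6, 2)
  2P = (6, 21)
  3P = O

ord(P) = 3


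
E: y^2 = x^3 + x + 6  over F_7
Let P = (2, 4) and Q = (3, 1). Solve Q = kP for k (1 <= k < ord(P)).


Enumerate multiples of P until we hit Q = (3, 1):
  1P = (2, 4)
  2P = (4, 5)
  3P = (3, 6)
  4P = (6, 2)
  5P = (1, 6)
  6P = (1, 1)
  7P = (6, 5)
  8P = (3, 1)
Match found at i = 8.

k = 8


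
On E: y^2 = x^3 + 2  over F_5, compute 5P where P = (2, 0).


k = 5 = 101_2 (binary, LSB first: 101)
Double-and-add from P = (2, 0):
  bit 0 = 1: acc = O + (2, 0) = (2, 0)
  bit 1 = 0: acc unchanged = (2, 0)
  bit 2 = 1: acc = (2, 0) + O = (2, 0)

5P = (2, 0)


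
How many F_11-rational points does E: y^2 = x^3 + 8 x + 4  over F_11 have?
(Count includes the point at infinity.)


For each x in F_11, count y with y^2 = x^3 + 8 x + 4 mod 11:
  x = 0: RHS = 4, y in [2, 9]  -> 2 point(s)
  x = 3: RHS = 0, y in [0]  -> 1 point(s)
  x = 4: RHS = 1, y in [1, 10]  -> 2 point(s)
  x = 5: RHS = 4, y in [2, 9]  -> 2 point(s)
  x = 6: RHS = 4, y in [2, 9]  -> 2 point(s)
Affine points: 9. Add the point at infinity: total = 10.

#E(F_11) = 10


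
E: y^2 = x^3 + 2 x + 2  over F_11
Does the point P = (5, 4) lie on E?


Check whether y^2 = x^3 + 2 x + 2 (mod 11) for (x, y) = (5, 4).
LHS: y^2 = 4^2 mod 11 = 5
RHS: x^3 + 2 x + 2 = 5^3 + 2*5 + 2 mod 11 = 5
LHS = RHS

Yes, on the curve


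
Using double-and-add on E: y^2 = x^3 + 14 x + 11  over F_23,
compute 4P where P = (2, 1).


k = 4 = 100_2 (binary, LSB first: 001)
Double-and-add from P = (2, 1):
  bit 0 = 0: acc unchanged = O
  bit 1 = 0: acc unchanged = O
  bit 2 = 1: acc = O + (19, 11) = (19, 11)

4P = (19, 11)


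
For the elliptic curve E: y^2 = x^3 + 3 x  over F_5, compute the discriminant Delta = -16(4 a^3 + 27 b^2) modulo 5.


4 a^3 + 27 b^2 = 4*3^3 + 27*0^2 = 108 + 0 = 108
Delta = -16 * (108) = -1728
Delta mod 5 = 2

Delta = 2 (mod 5)


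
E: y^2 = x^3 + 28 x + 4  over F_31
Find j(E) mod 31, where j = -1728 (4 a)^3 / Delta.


Delta = -16(4 a^3 + 27 b^2) mod 31 = 24
-1728 * (4 a)^3 = -1728 * (4*28)^3 mod 31 = 2
j = 2 * 24^(-1) mod 31 = 13

j = 13 (mod 31)


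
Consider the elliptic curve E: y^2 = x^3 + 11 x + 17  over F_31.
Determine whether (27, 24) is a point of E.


Check whether y^2 = x^3 + 11 x + 17 (mod 31) for (x, y) = (27, 24).
LHS: y^2 = 24^2 mod 31 = 18
RHS: x^3 + 11 x + 17 = 27^3 + 11*27 + 17 mod 31 = 2
LHS != RHS

No, not on the curve


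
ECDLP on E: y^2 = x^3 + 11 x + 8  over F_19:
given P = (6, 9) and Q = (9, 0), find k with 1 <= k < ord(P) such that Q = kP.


Enumerate multiples of P until we hit Q = (9, 0):
  1P = (6, 9)
  2P = (13, 7)
  3P = (9, 0)
Match found at i = 3.

k = 3


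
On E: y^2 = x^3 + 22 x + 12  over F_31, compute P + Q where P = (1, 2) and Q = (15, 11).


P != Q, so use the chord formula.
s = (y2 - y1) / (x2 - x1) = (9) / (14) mod 31 = 25
x3 = s^2 - x1 - x2 mod 31 = 25^2 - 1 - 15 = 20
y3 = s (x1 - x3) - y1 mod 31 = 25 * (1 - 20) - 2 = 19

P + Q = (20, 19)


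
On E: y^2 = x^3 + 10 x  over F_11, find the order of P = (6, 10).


Compute successive multiples of P until we hit O:
  1P = (6, 10)
  2P = (4, 4)
  3P = (10, 0)
  4P = (4, 7)
  5P = (6, 1)
  6P = O

ord(P) = 6


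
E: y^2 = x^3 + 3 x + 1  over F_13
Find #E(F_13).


For each x in F_13, count y with y^2 = x^3 + 3 x + 1 mod 13:
  x = 0: RHS = 1, y in [1, 12]  -> 2 point(s)
  x = 4: RHS = 12, y in [5, 8]  -> 2 point(s)
  x = 6: RHS = 1, y in [1, 12]  -> 2 point(s)
  x = 7: RHS = 1, y in [1, 12]  -> 2 point(s)
  x = 8: RHS = 4, y in [2, 11]  -> 2 point(s)
  x = 9: RHS = 3, y in [4, 9]  -> 2 point(s)
  x = 10: RHS = 4, y in [2, 11]  -> 2 point(s)
  x = 11: RHS = 0, y in [0]  -> 1 point(s)
  x = 12: RHS = 10, y in [6, 7]  -> 2 point(s)
Affine points: 17. Add the point at infinity: total = 18.

#E(F_13) = 18


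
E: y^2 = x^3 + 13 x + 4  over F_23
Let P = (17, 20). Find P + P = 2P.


Doubling: s = (3 x1^2 + a) / (2 y1)
s = (3*17^2 + 13) / (2*20) mod 23 = 22
x3 = s^2 - 2 x1 mod 23 = 22^2 - 2*17 = 13
y3 = s (x1 - x3) - y1 mod 23 = 22 * (17 - 13) - 20 = 22

2P = (13, 22)


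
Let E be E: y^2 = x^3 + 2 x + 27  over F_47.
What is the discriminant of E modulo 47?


4 a^3 + 27 b^2 = 4*2^3 + 27*27^2 = 32 + 19683 = 19715
Delta = -16 * (19715) = -315440
Delta mod 47 = 24

Delta = 24 (mod 47)


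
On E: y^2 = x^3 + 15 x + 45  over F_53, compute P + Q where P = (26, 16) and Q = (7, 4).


P != Q, so use the chord formula.
s = (y2 - y1) / (x2 - x1) = (41) / (34) mod 53 = 9
x3 = s^2 - x1 - x2 mod 53 = 9^2 - 26 - 7 = 48
y3 = s (x1 - x3) - y1 mod 53 = 9 * (26 - 48) - 16 = 51

P + Q = (48, 51)


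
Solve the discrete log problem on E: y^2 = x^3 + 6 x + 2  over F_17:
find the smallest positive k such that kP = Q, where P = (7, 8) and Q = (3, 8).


Enumerate multiples of P until we hit Q = (3, 8):
  1P = (7, 8)
  2P = (3, 9)
  3P = (6, 13)
  4P = (12, 0)
  5P = (6, 4)
  6P = (3, 8)
Match found at i = 6.

k = 6


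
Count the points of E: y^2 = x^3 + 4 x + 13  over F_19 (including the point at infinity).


For each x in F_19, count y with y^2 = x^3 + 4 x + 13 mod 19:
  x = 4: RHS = 17, y in [6, 13]  -> 2 point(s)
  x = 5: RHS = 6, y in [5, 14]  -> 2 point(s)
  x = 6: RHS = 6, y in [5, 14]  -> 2 point(s)
  x = 7: RHS = 4, y in [2, 17]  -> 2 point(s)
  x = 8: RHS = 6, y in [5, 14]  -> 2 point(s)
  x = 11: RHS = 1, y in [1, 18]  -> 2 point(s)
  x = 13: RHS = 1, y in [1, 18]  -> 2 point(s)
  x = 14: RHS = 1, y in [1, 18]  -> 2 point(s)
  x = 15: RHS = 9, y in [3, 16]  -> 2 point(s)
  x = 17: RHS = 16, y in [4, 15]  -> 2 point(s)
Affine points: 20. Add the point at infinity: total = 21.

#E(F_19) = 21


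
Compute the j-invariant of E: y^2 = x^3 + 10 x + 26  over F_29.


Delta = -16(4 a^3 + 27 b^2) mod 29 = 1
-1728 * (4 a)^3 = -1728 * (4*10)^3 mod 29 = 22
j = 22 * 1^(-1) mod 29 = 22

j = 22 (mod 29)


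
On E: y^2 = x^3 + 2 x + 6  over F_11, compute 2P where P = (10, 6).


k = 2 = 10_2 (binary, LSB first: 01)
Double-and-add from P = (10, 6):
  bit 0 = 0: acc unchanged = O
  bit 1 = 1: acc = O + (5, 8) = (5, 8)

2P = (5, 8)


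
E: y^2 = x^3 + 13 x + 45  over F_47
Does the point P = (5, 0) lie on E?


Check whether y^2 = x^3 + 13 x + 45 (mod 47) for (x, y) = (5, 0).
LHS: y^2 = 0^2 mod 47 = 0
RHS: x^3 + 13 x + 45 = 5^3 + 13*5 + 45 mod 47 = 0
LHS = RHS

Yes, on the curve


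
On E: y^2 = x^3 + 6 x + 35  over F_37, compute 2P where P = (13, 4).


Doubling: s = (3 x1^2 + a) / (2 y1)
s = (3*13^2 + 6) / (2*4) mod 37 = 4
x3 = s^2 - 2 x1 mod 37 = 4^2 - 2*13 = 27
y3 = s (x1 - x3) - y1 mod 37 = 4 * (13 - 27) - 4 = 14

2P = (27, 14)


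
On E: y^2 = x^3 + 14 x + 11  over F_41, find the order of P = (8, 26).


Compute successive multiples of P until we hit O:
  1P = (8, 26)
  2P = (4, 34)
  3P = (33, 24)
  4P = (25, 18)
  5P = (40, 18)
  6P = (11, 26)
  7P = (22, 15)
  8P = (34, 12)
  ... (continuing to 51P)
  51P = O

ord(P) = 51


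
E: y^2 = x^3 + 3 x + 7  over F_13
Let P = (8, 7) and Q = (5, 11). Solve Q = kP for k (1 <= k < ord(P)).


Enumerate multiples of P until we hit Q = (5, 11):
  1P = (8, 7)
  2P = (10, 6)
  3P = (5, 11)
Match found at i = 3.

k = 3


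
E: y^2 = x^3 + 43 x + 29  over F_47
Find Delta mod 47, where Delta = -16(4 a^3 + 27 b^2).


4 a^3 + 27 b^2 = 4*43^3 + 27*29^2 = 318028 + 22707 = 340735
Delta = -16 * (340735) = -5451760
Delta mod 47 = 5

Delta = 5 (mod 47)


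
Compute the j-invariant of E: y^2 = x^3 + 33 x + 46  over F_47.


Delta = -16(4 a^3 + 27 b^2) mod 47 = 15
-1728 * (4 a)^3 = -1728 * (4*33)^3 mod 47 = 18
j = 18 * 15^(-1) mod 47 = 20

j = 20 (mod 47)


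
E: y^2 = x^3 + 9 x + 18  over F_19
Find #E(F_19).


For each x in F_19, count y with y^2 = x^3 + 9 x + 18 mod 19:
  x = 1: RHS = 9, y in [3, 16]  -> 2 point(s)
  x = 2: RHS = 6, y in [5, 14]  -> 2 point(s)
  x = 4: RHS = 4, y in [2, 17]  -> 2 point(s)
  x = 5: RHS = 17, y in [6, 13]  -> 2 point(s)
  x = 7: RHS = 6, y in [5, 14]  -> 2 point(s)
  x = 9: RHS = 11, y in [7, 12]  -> 2 point(s)
  x = 10: RHS = 6, y in [5, 14]  -> 2 point(s)
  x = 11: RHS = 4, y in [2, 17]  -> 2 point(s)
  x = 12: RHS = 11, y in [7, 12]  -> 2 point(s)
  x = 14: RHS = 0, y in [0]  -> 1 point(s)
  x = 17: RHS = 11, y in [7, 12]  -> 2 point(s)
Affine points: 21. Add the point at infinity: total = 22.

#E(F_19) = 22


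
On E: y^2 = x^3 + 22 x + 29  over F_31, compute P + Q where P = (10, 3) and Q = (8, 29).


P != Q, so use the chord formula.
s = (y2 - y1) / (x2 - x1) = (26) / (29) mod 31 = 18
x3 = s^2 - x1 - x2 mod 31 = 18^2 - 10 - 8 = 27
y3 = s (x1 - x3) - y1 mod 31 = 18 * (10 - 27) - 3 = 1

P + Q = (27, 1)


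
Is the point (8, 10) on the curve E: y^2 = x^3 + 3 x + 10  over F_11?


Check whether y^2 = x^3 + 3 x + 10 (mod 11) for (x, y) = (8, 10).
LHS: y^2 = 10^2 mod 11 = 1
RHS: x^3 + 3 x + 10 = 8^3 + 3*8 + 10 mod 11 = 7
LHS != RHS

No, not on the curve


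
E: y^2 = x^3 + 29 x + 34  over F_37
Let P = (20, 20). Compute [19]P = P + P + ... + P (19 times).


k = 19 = 10011_2 (binary, LSB first: 11001)
Double-and-add from P = (20, 20):
  bit 0 = 1: acc = O + (20, 20) = (20, 20)
  bit 1 = 1: acc = (20, 20) + (0, 21) = (1, 29)
  bit 2 = 0: acc unchanged = (1, 29)
  bit 3 = 0: acc unchanged = (1, 29)
  bit 4 = 1: acc = (1, 29) + (15, 25) = (9, 5)

19P = (9, 5)


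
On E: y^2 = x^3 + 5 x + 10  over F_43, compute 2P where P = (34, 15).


Doubling: s = (3 x1^2 + a) / (2 y1)
s = (3*34^2 + 5) / (2*15) mod 43 = 14
x3 = s^2 - 2 x1 mod 43 = 14^2 - 2*34 = 42
y3 = s (x1 - x3) - y1 mod 43 = 14 * (34 - 42) - 15 = 2

2P = (42, 2)


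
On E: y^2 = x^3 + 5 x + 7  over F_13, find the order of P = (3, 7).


Compute successive multiples of P until we hit O:
  1P = (3, 7)
  2P = (4, 0)
  3P = (3, 6)
  4P = O

ord(P) = 4


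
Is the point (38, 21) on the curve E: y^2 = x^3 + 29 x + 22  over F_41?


Check whether y^2 = x^3 + 29 x + 22 (mod 41) for (x, y) = (38, 21).
LHS: y^2 = 21^2 mod 41 = 31
RHS: x^3 + 29 x + 22 = 38^3 + 29*38 + 22 mod 41 = 31
LHS = RHS

Yes, on the curve


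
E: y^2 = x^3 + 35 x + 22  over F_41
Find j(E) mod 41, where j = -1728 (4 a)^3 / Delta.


Delta = -16(4 a^3 + 27 b^2) mod 41 = 19
-1728 * (4 a)^3 = -1728 * (4*35)^3 mod 41 = 1
j = 1 * 19^(-1) mod 41 = 13

j = 13 (mod 41)


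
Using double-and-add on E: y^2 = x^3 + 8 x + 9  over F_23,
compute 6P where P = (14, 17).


k = 6 = 110_2 (binary, LSB first: 011)
Double-and-add from P = (14, 17):
  bit 0 = 0: acc unchanged = O
  bit 1 = 1: acc = O + (11, 18) = (11, 18)
  bit 2 = 1: acc = (11, 18) + (5, 17) = (0, 3)

6P = (0, 3)


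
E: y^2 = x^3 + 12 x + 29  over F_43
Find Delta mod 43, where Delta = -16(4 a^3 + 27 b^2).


4 a^3 + 27 b^2 = 4*12^3 + 27*29^2 = 6912 + 22707 = 29619
Delta = -16 * (29619) = -473904
Delta mod 43 = 42

Delta = 42 (mod 43)


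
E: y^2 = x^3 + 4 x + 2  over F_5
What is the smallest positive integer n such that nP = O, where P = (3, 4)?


Compute successive multiples of P until we hit O:
  1P = (3, 4)
  2P = (3, 1)
  3P = O

ord(P) = 3


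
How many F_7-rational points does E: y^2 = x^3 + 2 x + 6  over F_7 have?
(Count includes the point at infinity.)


For each x in F_7, count y with y^2 = x^3 + 2 x + 6 mod 7:
  x = 1: RHS = 2, y in [3, 4]  -> 2 point(s)
  x = 2: RHS = 4, y in [2, 5]  -> 2 point(s)
  x = 3: RHS = 4, y in [2, 5]  -> 2 point(s)
  x = 4: RHS = 1, y in [1, 6]  -> 2 point(s)
  x = 5: RHS = 1, y in [1, 6]  -> 2 point(s)
Affine points: 10. Add the point at infinity: total = 11.

#E(F_7) = 11


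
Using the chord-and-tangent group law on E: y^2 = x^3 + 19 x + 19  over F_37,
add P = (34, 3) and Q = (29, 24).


P != Q, so use the chord formula.
s = (y2 - y1) / (x2 - x1) = (21) / (32) mod 37 = 18
x3 = s^2 - x1 - x2 mod 37 = 18^2 - 34 - 29 = 2
y3 = s (x1 - x3) - y1 mod 37 = 18 * (34 - 2) - 3 = 18

P + Q = (2, 18)


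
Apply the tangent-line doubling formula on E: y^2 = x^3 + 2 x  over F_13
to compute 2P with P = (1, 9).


Doubling: s = (3 x1^2 + a) / (2 y1)
s = (3*1^2 + 2) / (2*9) mod 13 = 1
x3 = s^2 - 2 x1 mod 13 = 1^2 - 2*1 = 12
y3 = s (x1 - x3) - y1 mod 13 = 1 * (1 - 12) - 9 = 6

2P = (12, 6)


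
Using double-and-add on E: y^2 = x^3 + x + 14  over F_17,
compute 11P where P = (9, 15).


k = 11 = 1011_2 (binary, LSB first: 1101)
Double-and-add from P = (9, 15):
  bit 0 = 1: acc = O + (9, 15) = (9, 15)
  bit 1 = 1: acc = (9, 15) + (14, 1) = (10, 15)
  bit 2 = 0: acc unchanged = (10, 15)
  bit 3 = 1: acc = (10, 15) + (5, 5) = (6, 10)

11P = (6, 10)


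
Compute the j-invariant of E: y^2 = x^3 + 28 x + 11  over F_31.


Delta = -16(4 a^3 + 27 b^2) mod 31 = 17
-1728 * (4 a)^3 = -1728 * (4*28)^3 mod 31 = 2
j = 2 * 17^(-1) mod 31 = 22

j = 22 (mod 31)


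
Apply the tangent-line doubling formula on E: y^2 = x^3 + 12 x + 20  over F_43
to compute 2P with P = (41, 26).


Doubling: s = (3 x1^2 + a) / (2 y1)
s = (3*41^2 + 12) / (2*26) mod 43 = 17
x3 = s^2 - 2 x1 mod 43 = 17^2 - 2*41 = 35
y3 = s (x1 - x3) - y1 mod 43 = 17 * (41 - 35) - 26 = 33

2P = (35, 33)


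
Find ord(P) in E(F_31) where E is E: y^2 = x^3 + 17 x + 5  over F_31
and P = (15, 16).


Compute successive multiples of P until we hit O:
  1P = (15, 16)
  2P = (8, 23)
  3P = (9, 9)
  4P = (23, 16)
  5P = (24, 15)
  6P = (10, 11)
  7P = (7, 23)
  8P = (18, 6)
  ... (continuing to 37P)
  37P = O

ord(P) = 37


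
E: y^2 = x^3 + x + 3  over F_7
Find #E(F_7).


For each x in F_7, count y with y^2 = x^3 + 1 x + 3 mod 7:
  x = 4: RHS = 1, y in [1, 6]  -> 2 point(s)
  x = 5: RHS = 0, y in [0]  -> 1 point(s)
  x = 6: RHS = 1, y in [1, 6]  -> 2 point(s)
Affine points: 5. Add the point at infinity: total = 6.

#E(F_7) = 6


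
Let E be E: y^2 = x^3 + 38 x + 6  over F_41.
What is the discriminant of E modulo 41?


4 a^3 + 27 b^2 = 4*38^3 + 27*6^2 = 219488 + 972 = 220460
Delta = -16 * (220460) = -3527360
Delta mod 41 = 34

Delta = 34 (mod 41)


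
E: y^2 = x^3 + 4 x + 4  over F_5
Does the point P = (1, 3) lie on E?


Check whether y^2 = x^3 + 4 x + 4 (mod 5) for (x, y) = (1, 3).
LHS: y^2 = 3^2 mod 5 = 4
RHS: x^3 + 4 x + 4 = 1^3 + 4*1 + 4 mod 5 = 4
LHS = RHS

Yes, on the curve


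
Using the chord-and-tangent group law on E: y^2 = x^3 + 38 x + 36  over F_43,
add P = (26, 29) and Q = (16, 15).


P != Q, so use the chord formula.
s = (y2 - y1) / (x2 - x1) = (29) / (33) mod 43 = 10
x3 = s^2 - x1 - x2 mod 43 = 10^2 - 26 - 16 = 15
y3 = s (x1 - x3) - y1 mod 43 = 10 * (26 - 15) - 29 = 38

P + Q = (15, 38)


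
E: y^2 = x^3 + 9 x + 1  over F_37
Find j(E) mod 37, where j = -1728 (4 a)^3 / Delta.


Delta = -16(4 a^3 + 27 b^2) mod 37 = 13
-1728 * (4 a)^3 = -1728 * (4*9)^3 mod 37 = 26
j = 26 * 13^(-1) mod 37 = 2

j = 2 (mod 37)


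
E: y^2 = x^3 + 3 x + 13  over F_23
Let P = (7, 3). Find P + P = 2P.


Doubling: s = (3 x1^2 + a) / (2 y1)
s = (3*7^2 + 3) / (2*3) mod 23 = 2
x3 = s^2 - 2 x1 mod 23 = 2^2 - 2*7 = 13
y3 = s (x1 - x3) - y1 mod 23 = 2 * (7 - 13) - 3 = 8

2P = (13, 8)


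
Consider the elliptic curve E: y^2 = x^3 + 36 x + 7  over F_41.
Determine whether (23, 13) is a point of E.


Check whether y^2 = x^3 + 36 x + 7 (mod 41) for (x, y) = (23, 13).
LHS: y^2 = 13^2 mod 41 = 5
RHS: x^3 + 36 x + 7 = 23^3 + 36*23 + 7 mod 41 = 5
LHS = RHS

Yes, on the curve


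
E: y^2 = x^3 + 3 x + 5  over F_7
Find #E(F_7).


For each x in F_7, count y with y^2 = x^3 + 3 x + 5 mod 7:
  x = 1: RHS = 2, y in [3, 4]  -> 2 point(s)
  x = 4: RHS = 4, y in [2, 5]  -> 2 point(s)
  x = 6: RHS = 1, y in [1, 6]  -> 2 point(s)
Affine points: 6. Add the point at infinity: total = 7.

#E(F_7) = 7


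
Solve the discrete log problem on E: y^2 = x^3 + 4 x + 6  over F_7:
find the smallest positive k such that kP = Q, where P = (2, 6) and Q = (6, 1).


Enumerate multiples of P until we hit Q = (6, 1):
  1P = (2, 6)
  2P = (4, 3)
  3P = (5, 2)
  4P = (1, 2)
  5P = (6, 6)
  6P = (6, 1)
Match found at i = 6.

k = 6


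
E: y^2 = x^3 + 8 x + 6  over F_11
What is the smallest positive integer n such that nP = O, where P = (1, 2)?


Compute successive multiples of P until we hit O:
  1P = (1, 2)
  2P = (9, 9)
  3P = (4, 5)
  4P = (7, 3)
  5P = (7, 8)
  6P = (4, 6)
  7P = (9, 2)
  8P = (1, 9)
  ... (continuing to 9P)
  9P = O

ord(P) = 9


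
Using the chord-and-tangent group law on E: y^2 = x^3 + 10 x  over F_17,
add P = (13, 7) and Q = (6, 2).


P != Q, so use the chord formula.
s = (y2 - y1) / (x2 - x1) = (12) / (10) mod 17 = 8
x3 = s^2 - x1 - x2 mod 17 = 8^2 - 13 - 6 = 11
y3 = s (x1 - x3) - y1 mod 17 = 8 * (13 - 11) - 7 = 9

P + Q = (11, 9)


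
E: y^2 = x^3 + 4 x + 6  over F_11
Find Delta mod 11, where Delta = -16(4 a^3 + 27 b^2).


4 a^3 + 27 b^2 = 4*4^3 + 27*6^2 = 256 + 972 = 1228
Delta = -16 * (1228) = -19648
Delta mod 11 = 9

Delta = 9 (mod 11)


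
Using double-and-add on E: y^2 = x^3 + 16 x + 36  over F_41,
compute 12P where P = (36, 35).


k = 12 = 1100_2 (binary, LSB first: 0011)
Double-and-add from P = (36, 35):
  bit 0 = 0: acc unchanged = O
  bit 1 = 0: acc unchanged = O
  bit 2 = 1: acc = O + (0, 6) = (0, 6)
  bit 3 = 1: acc = (0, 6) + (20, 22) = (20, 19)

12P = (20, 19)


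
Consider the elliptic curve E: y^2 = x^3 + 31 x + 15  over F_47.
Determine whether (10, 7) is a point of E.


Check whether y^2 = x^3 + 31 x + 15 (mod 47) for (x, y) = (10, 7).
LHS: y^2 = 7^2 mod 47 = 2
RHS: x^3 + 31 x + 15 = 10^3 + 31*10 + 15 mod 47 = 9
LHS != RHS

No, not on the curve


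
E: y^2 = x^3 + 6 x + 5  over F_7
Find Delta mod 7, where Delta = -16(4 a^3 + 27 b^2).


4 a^3 + 27 b^2 = 4*6^3 + 27*5^2 = 864 + 675 = 1539
Delta = -16 * (1539) = -24624
Delta mod 7 = 2

Delta = 2 (mod 7)


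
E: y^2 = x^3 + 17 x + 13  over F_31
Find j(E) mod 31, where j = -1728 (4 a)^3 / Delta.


Delta = -16(4 a^3 + 27 b^2) mod 31 = 29
-1728 * (4 a)^3 = -1728 * (4*17)^3 mod 31 = 23
j = 23 * 29^(-1) mod 31 = 4

j = 4 (mod 31)


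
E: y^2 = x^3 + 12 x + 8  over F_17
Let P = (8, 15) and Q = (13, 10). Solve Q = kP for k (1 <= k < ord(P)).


Enumerate multiples of P until we hit Q = (13, 10):
  1P = (8, 15)
  2P = (1, 2)
  3P = (0, 12)
  4P = (11, 3)
  5P = (14, 9)
  6P = (13, 7)
  7P = (4, 16)
  8P = (4, 1)
  9P = (13, 10)
Match found at i = 9.

k = 9


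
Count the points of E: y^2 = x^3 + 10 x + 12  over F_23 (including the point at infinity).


For each x in F_23, count y with y^2 = x^3 + 10 x + 12 mod 23:
  x = 0: RHS = 12, y in [9, 14]  -> 2 point(s)
  x = 1: RHS = 0, y in [0]  -> 1 point(s)
  x = 3: RHS = 0, y in [0]  -> 1 point(s)
  x = 4: RHS = 1, y in [1, 22]  -> 2 point(s)
  x = 5: RHS = 3, y in [7, 16]  -> 2 point(s)
  x = 6: RHS = 12, y in [9, 14]  -> 2 point(s)
  x = 8: RHS = 6, y in [11, 12]  -> 2 point(s)
  x = 9: RHS = 3, y in [7, 16]  -> 2 point(s)
  x = 10: RHS = 8, y in [10, 13]  -> 2 point(s)
  x = 11: RHS = 4, y in [2, 21]  -> 2 point(s)
  x = 13: RHS = 16, y in [4, 19]  -> 2 point(s)
  x = 15: RHS = 18, y in [8, 15]  -> 2 point(s)
  x = 16: RHS = 13, y in [6, 17]  -> 2 point(s)
  x = 17: RHS = 12, y in [9, 14]  -> 2 point(s)
  x = 19: RHS = 0, y in [0]  -> 1 point(s)
  x = 20: RHS = 1, y in [1, 22]  -> 2 point(s)
  x = 22: RHS = 1, y in [1, 22]  -> 2 point(s)
Affine points: 31. Add the point at infinity: total = 32.

#E(F_23) = 32


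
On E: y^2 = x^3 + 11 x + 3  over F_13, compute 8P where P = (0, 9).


k = 8 = 1000_2 (binary, LSB first: 0001)
Double-and-add from P = (0, 9):
  bit 0 = 0: acc unchanged = O
  bit 1 = 0: acc unchanged = O
  bit 2 = 0: acc unchanged = O
  bit 3 = 1: acc = O + (11, 8) = (11, 8)

8P = (11, 8)


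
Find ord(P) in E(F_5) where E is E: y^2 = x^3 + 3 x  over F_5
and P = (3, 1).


Compute successive multiples of P until we hit O:
  1P = (3, 1)
  2P = (4, 4)
  3P = (2, 2)
  4P = (1, 2)
  5P = (0, 0)
  6P = (1, 3)
  7P = (2, 3)
  8P = (4, 1)
  ... (continuing to 10P)
  10P = O

ord(P) = 10


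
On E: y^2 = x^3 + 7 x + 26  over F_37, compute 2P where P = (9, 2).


Doubling: s = (3 x1^2 + a) / (2 y1)
s = (3*9^2 + 7) / (2*2) mod 37 = 7
x3 = s^2 - 2 x1 mod 37 = 7^2 - 2*9 = 31
y3 = s (x1 - x3) - y1 mod 37 = 7 * (9 - 31) - 2 = 29

2P = (31, 29)


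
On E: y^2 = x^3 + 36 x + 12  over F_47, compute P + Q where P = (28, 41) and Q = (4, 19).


P != Q, so use the chord formula.
s = (y2 - y1) / (x2 - x1) = (25) / (23) mod 47 = 44
x3 = s^2 - x1 - x2 mod 47 = 44^2 - 28 - 4 = 24
y3 = s (x1 - x3) - y1 mod 47 = 44 * (28 - 24) - 41 = 41

P + Q = (24, 41)


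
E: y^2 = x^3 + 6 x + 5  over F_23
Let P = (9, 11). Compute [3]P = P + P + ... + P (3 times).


k = 3 = 11_2 (binary, LSB first: 11)
Double-and-add from P = (9, 11):
  bit 0 = 1: acc = O + (9, 11) = (9, 11)
  bit 1 = 1: acc = (9, 11) + (21, 10) = (20, 11)

3P = (20, 11)


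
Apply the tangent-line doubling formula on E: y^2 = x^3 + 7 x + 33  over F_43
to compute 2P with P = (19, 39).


Doubling: s = (3 x1^2 + a) / (2 y1)
s = (3*19^2 + 7) / (2*39) mod 43 = 25
x3 = s^2 - 2 x1 mod 43 = 25^2 - 2*19 = 28
y3 = s (x1 - x3) - y1 mod 43 = 25 * (19 - 28) - 39 = 37

2P = (28, 37)


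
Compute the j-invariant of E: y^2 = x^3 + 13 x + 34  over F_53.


Delta = -16(4 a^3 + 27 b^2) mod 53 = 28
-1728 * (4 a)^3 = -1728 * (4*13)^3 mod 53 = 32
j = 32 * 28^(-1) mod 53 = 39

j = 39 (mod 53)


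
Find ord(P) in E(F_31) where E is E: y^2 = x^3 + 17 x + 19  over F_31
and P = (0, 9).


Compute successive multiples of P until we hit O:
  1P = (0, 9)
  2P = (14, 26)
  3P = (18, 9)
  4P = (13, 22)
  5P = (19, 3)
  6P = (20, 12)
  7P = (8, 27)
  8P = (30, 1)
  ... (continuing to 31P)
  31P = O

ord(P) = 31


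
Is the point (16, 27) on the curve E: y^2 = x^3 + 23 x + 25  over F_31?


Check whether y^2 = x^3 + 23 x + 25 (mod 31) for (x, y) = (16, 27).
LHS: y^2 = 27^2 mod 31 = 16
RHS: x^3 + 23 x + 25 = 16^3 + 23*16 + 25 mod 31 = 25
LHS != RHS

No, not on the curve


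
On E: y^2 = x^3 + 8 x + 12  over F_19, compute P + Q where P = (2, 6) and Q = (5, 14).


P != Q, so use the chord formula.
s = (y2 - y1) / (x2 - x1) = (8) / (3) mod 19 = 9
x3 = s^2 - x1 - x2 mod 19 = 9^2 - 2 - 5 = 17
y3 = s (x1 - x3) - y1 mod 19 = 9 * (2 - 17) - 6 = 11

P + Q = (17, 11)


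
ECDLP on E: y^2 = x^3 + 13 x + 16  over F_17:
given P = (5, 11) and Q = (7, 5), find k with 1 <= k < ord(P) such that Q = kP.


Enumerate multiples of P until we hit Q = (7, 5):
  1P = (5, 11)
  2P = (6, 2)
  3P = (2, 13)
  4P = (1, 9)
  5P = (7, 5)
Match found at i = 5.

k = 5


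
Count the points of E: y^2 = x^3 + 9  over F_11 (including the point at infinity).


For each x in F_11, count y with y^2 = x^3 + 0 x + 9 mod 11:
  x = 0: RHS = 9, y in [3, 8]  -> 2 point(s)
  x = 3: RHS = 3, y in [5, 6]  -> 2 point(s)
  x = 6: RHS = 5, y in [4, 7]  -> 2 point(s)
  x = 7: RHS = 0, y in [0]  -> 1 point(s)
  x = 8: RHS = 4, y in [2, 9]  -> 2 point(s)
  x = 9: RHS = 1, y in [1, 10]  -> 2 point(s)
Affine points: 11. Add the point at infinity: total = 12.

#E(F_11) = 12


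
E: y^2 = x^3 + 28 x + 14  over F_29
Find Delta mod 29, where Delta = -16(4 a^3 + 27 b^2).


4 a^3 + 27 b^2 = 4*28^3 + 27*14^2 = 87808 + 5292 = 93100
Delta = -16 * (93100) = -1489600
Delta mod 29 = 14

Delta = 14 (mod 29)


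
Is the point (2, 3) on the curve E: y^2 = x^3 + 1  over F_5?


Check whether y^2 = x^3 + 0 x + 1 (mod 5) for (x, y) = (2, 3).
LHS: y^2 = 3^2 mod 5 = 4
RHS: x^3 + 0 x + 1 = 2^3 + 0*2 + 1 mod 5 = 4
LHS = RHS

Yes, on the curve


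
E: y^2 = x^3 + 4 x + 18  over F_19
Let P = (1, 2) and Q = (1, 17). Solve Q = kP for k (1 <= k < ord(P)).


Enumerate multiples of P until we hit Q = (1, 17):
  1P = (1, 2)
  2P = (7, 16)
  3P = (8, 7)
  4P = (14, 5)
  5P = (9, 2)
  6P = (9, 17)
  7P = (14, 14)
  8P = (8, 12)
  9P = (7, 3)
  10P = (1, 17)
Match found at i = 10.

k = 10


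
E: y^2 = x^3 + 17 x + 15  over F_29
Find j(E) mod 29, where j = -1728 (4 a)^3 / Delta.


Delta = -16(4 a^3 + 27 b^2) mod 29 = 23
-1728 * (4 a)^3 = -1728 * (4*17)^3 mod 29 = 23
j = 23 * 23^(-1) mod 29 = 1

j = 1 (mod 29)


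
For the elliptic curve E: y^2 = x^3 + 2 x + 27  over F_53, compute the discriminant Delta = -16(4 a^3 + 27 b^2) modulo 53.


4 a^3 + 27 b^2 = 4*2^3 + 27*27^2 = 32 + 19683 = 19715
Delta = -16 * (19715) = -315440
Delta mod 53 = 16

Delta = 16 (mod 53)


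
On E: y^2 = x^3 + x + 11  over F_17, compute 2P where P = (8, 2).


Doubling: s = (3 x1^2 + a) / (2 y1)
s = (3*8^2 + 1) / (2*2) mod 17 = 10
x3 = s^2 - 2 x1 mod 17 = 10^2 - 2*8 = 16
y3 = s (x1 - x3) - y1 mod 17 = 10 * (8 - 16) - 2 = 3

2P = (16, 3)


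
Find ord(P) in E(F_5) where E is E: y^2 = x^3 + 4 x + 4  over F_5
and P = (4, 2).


Compute successive multiples of P until we hit O:
  1P = (4, 2)
  2P = (1, 2)
  3P = (0, 3)
  4P = (2, 0)
  5P = (0, 2)
  6P = (1, 3)
  7P = (4, 3)
  8P = O

ord(P) = 8


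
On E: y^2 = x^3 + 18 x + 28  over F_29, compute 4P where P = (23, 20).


k = 4 = 100_2 (binary, LSB first: 001)
Double-and-add from P = (23, 20):
  bit 0 = 0: acc unchanged = O
  bit 1 = 0: acc unchanged = O
  bit 2 = 1: acc = O + (18, 23) = (18, 23)

4P = (18, 23)


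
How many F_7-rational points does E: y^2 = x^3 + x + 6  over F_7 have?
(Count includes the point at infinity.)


For each x in F_7, count y with y^2 = x^3 + 1 x + 6 mod 7:
  x = 1: RHS = 1, y in [1, 6]  -> 2 point(s)
  x = 2: RHS = 2, y in [3, 4]  -> 2 point(s)
  x = 3: RHS = 1, y in [1, 6]  -> 2 point(s)
  x = 4: RHS = 4, y in [2, 5]  -> 2 point(s)
  x = 6: RHS = 4, y in [2, 5]  -> 2 point(s)
Affine points: 10. Add the point at infinity: total = 11.

#E(F_7) = 11


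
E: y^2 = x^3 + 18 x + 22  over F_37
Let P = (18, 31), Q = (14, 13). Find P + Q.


P != Q, so use the chord formula.
s = (y2 - y1) / (x2 - x1) = (19) / (33) mod 37 = 23
x3 = s^2 - x1 - x2 mod 37 = 23^2 - 18 - 14 = 16
y3 = s (x1 - x3) - y1 mod 37 = 23 * (18 - 16) - 31 = 15

P + Q = (16, 15)


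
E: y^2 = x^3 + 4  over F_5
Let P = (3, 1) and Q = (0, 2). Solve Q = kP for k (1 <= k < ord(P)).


Enumerate multiples of P until we hit Q = (0, 2):
  1P = (3, 1)
  2P = (0, 2)
Match found at i = 2.

k = 2


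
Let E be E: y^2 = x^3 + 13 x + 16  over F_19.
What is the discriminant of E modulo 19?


4 a^3 + 27 b^2 = 4*13^3 + 27*16^2 = 8788 + 6912 = 15700
Delta = -16 * (15700) = -251200
Delta mod 19 = 18

Delta = 18 (mod 19)


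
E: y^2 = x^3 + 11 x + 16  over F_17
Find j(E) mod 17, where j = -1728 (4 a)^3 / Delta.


Delta = -16(4 a^3 + 27 b^2) mod 17 = 13
-1728 * (4 a)^3 = -1728 * (4*11)^3 mod 17 = 16
j = 16 * 13^(-1) mod 17 = 13

j = 13 (mod 17)


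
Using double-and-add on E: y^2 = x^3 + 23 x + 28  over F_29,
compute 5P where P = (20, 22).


k = 5 = 101_2 (binary, LSB first: 101)
Double-and-add from P = (20, 22):
  bit 0 = 1: acc = O + (20, 22) = (20, 22)
  bit 1 = 0: acc unchanged = (20, 22)
  bit 2 = 1: acc = (20, 22) + (0, 12) = (2, 16)

5P = (2, 16)


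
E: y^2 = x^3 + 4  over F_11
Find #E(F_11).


For each x in F_11, count y with y^2 = x^3 + 0 x + 4 mod 11:
  x = 0: RHS = 4, y in [2, 9]  -> 2 point(s)
  x = 1: RHS = 5, y in [4, 7]  -> 2 point(s)
  x = 2: RHS = 1, y in [1, 10]  -> 2 point(s)
  x = 3: RHS = 9, y in [3, 8]  -> 2 point(s)
  x = 6: RHS = 0, y in [0]  -> 1 point(s)
  x = 10: RHS = 3, y in [5, 6]  -> 2 point(s)
Affine points: 11. Add the point at infinity: total = 12.

#E(F_11) = 12


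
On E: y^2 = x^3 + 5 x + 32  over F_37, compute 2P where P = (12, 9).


Doubling: s = (3 x1^2 + a) / (2 y1)
s = (3*12^2 + 5) / (2*9) mod 37 = 14
x3 = s^2 - 2 x1 mod 37 = 14^2 - 2*12 = 24
y3 = s (x1 - x3) - y1 mod 37 = 14 * (12 - 24) - 9 = 8

2P = (24, 8)


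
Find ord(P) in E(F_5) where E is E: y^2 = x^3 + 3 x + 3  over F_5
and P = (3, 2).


Compute successive multiples of P until we hit O:
  1P = (3, 2)
  2P = (4, 3)
  3P = (4, 2)
  4P = (3, 3)
  5P = O

ord(P) = 5


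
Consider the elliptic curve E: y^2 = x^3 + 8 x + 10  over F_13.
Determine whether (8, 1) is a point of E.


Check whether y^2 = x^3 + 8 x + 10 (mod 13) for (x, y) = (8, 1).
LHS: y^2 = 1^2 mod 13 = 1
RHS: x^3 + 8 x + 10 = 8^3 + 8*8 + 10 mod 13 = 1
LHS = RHS

Yes, on the curve


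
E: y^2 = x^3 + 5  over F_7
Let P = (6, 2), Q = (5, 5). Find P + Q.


P != Q, so use the chord formula.
s = (y2 - y1) / (x2 - x1) = (3) / (6) mod 7 = 4
x3 = s^2 - x1 - x2 mod 7 = 4^2 - 6 - 5 = 5
y3 = s (x1 - x3) - y1 mod 7 = 4 * (6 - 5) - 2 = 2

P + Q = (5, 2)


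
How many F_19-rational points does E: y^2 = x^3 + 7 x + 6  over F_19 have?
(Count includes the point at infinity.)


For each x in F_19, count y with y^2 = x^3 + 7 x + 6 mod 19:
  x = 0: RHS = 6, y in [5, 14]  -> 2 point(s)
  x = 2: RHS = 9, y in [3, 16]  -> 2 point(s)
  x = 3: RHS = 16, y in [4, 15]  -> 2 point(s)
  x = 6: RHS = 17, y in [6, 13]  -> 2 point(s)
  x = 8: RHS = 4, y in [2, 17]  -> 2 point(s)
  x = 9: RHS = 0, y in [0]  -> 1 point(s)
  x = 14: RHS = 17, y in [6, 13]  -> 2 point(s)
  x = 15: RHS = 9, y in [3, 16]  -> 2 point(s)
  x = 18: RHS = 17, y in [6, 13]  -> 2 point(s)
Affine points: 17. Add the point at infinity: total = 18.

#E(F_19) = 18


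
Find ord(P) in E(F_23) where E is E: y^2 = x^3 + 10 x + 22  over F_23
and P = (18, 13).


Compute successive multiples of P until we hit O:
  1P = (18, 13)
  2P = (18, 10)
  3P = O

ord(P) = 3


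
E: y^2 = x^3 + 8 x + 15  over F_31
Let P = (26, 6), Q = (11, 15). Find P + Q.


P != Q, so use the chord formula.
s = (y2 - y1) / (x2 - x1) = (9) / (16) mod 31 = 18
x3 = s^2 - x1 - x2 mod 31 = 18^2 - 26 - 11 = 8
y3 = s (x1 - x3) - y1 mod 31 = 18 * (26 - 8) - 6 = 8

P + Q = (8, 8)


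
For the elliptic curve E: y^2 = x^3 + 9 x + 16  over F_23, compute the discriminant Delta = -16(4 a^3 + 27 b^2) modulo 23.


4 a^3 + 27 b^2 = 4*9^3 + 27*16^2 = 2916 + 6912 = 9828
Delta = -16 * (9828) = -157248
Delta mod 23 = 3

Delta = 3 (mod 23)


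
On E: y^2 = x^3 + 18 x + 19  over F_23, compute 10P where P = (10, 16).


k = 10 = 1010_2 (binary, LSB first: 0101)
Double-and-add from P = (10, 16):
  bit 0 = 0: acc unchanged = O
  bit 1 = 1: acc = O + (12, 13) = (12, 13)
  bit 2 = 0: acc unchanged = (12, 13)
  bit 3 = 1: acc = (12, 13) + (3, 10) = (3, 13)

10P = (3, 13)


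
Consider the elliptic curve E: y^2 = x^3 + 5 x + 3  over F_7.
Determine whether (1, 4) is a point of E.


Check whether y^2 = x^3 + 5 x + 3 (mod 7) for (x, y) = (1, 4).
LHS: y^2 = 4^2 mod 7 = 2
RHS: x^3 + 5 x + 3 = 1^3 + 5*1 + 3 mod 7 = 2
LHS = RHS

Yes, on the curve


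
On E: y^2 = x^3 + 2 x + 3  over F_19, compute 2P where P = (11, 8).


Doubling: s = (3 x1^2 + a) / (2 y1)
s = (3*11^2 + 2) / (2*8) mod 19 = 5
x3 = s^2 - 2 x1 mod 19 = 5^2 - 2*11 = 3
y3 = s (x1 - x3) - y1 mod 19 = 5 * (11 - 3) - 8 = 13

2P = (3, 13)


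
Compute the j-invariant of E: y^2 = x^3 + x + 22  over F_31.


Delta = -16(4 a^3 + 27 b^2) mod 31 = 5
-1728 * (4 a)^3 = -1728 * (4*1)^3 mod 31 = 16
j = 16 * 5^(-1) mod 31 = 28

j = 28 (mod 31)


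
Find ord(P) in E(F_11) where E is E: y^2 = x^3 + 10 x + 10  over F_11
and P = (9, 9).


Compute successive multiples of P until we hit O:
  1P = (9, 9)
  2P = (4, 2)
  3P = (7, 7)
  4P = (7, 4)
  5P = (4, 9)
  6P = (9, 2)
  7P = O

ord(P) = 7


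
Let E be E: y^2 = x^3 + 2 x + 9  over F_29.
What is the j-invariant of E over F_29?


Delta = -16(4 a^3 + 27 b^2) mod 29 = 21
-1728 * (4 a)^3 = -1728 * (4*2)^3 mod 29 = 25
j = 25 * 21^(-1) mod 29 = 15

j = 15 (mod 29)


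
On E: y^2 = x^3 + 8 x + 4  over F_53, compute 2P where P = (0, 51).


Doubling: s = (3 x1^2 + a) / (2 y1)
s = (3*0^2 + 8) / (2*51) mod 53 = 51
x3 = s^2 - 2 x1 mod 53 = 51^2 - 2*0 = 4
y3 = s (x1 - x3) - y1 mod 53 = 51 * (0 - 4) - 51 = 10

2P = (4, 10)


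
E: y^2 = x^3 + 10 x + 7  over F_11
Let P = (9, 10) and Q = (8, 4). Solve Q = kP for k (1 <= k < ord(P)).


Enumerate multiples of P until we hit Q = (8, 4):
  1P = (9, 10)
  2P = (4, 1)
  3P = (3, 3)
  4P = (8, 4)
Match found at i = 4.

k = 4


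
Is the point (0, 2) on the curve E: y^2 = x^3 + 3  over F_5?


Check whether y^2 = x^3 + 0 x + 3 (mod 5) for (x, y) = (0, 2).
LHS: y^2 = 2^2 mod 5 = 4
RHS: x^3 + 0 x + 3 = 0^3 + 0*0 + 3 mod 5 = 3
LHS != RHS

No, not on the curve


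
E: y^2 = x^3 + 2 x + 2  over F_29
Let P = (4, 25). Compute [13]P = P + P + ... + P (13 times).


k = 13 = 1101_2 (binary, LSB first: 1011)
Double-and-add from P = (4, 25):
  bit 0 = 1: acc = O + (4, 25) = (4, 25)
  bit 1 = 0: acc unchanged = (4, 25)
  bit 2 = 1: acc = (4, 25) + (1, 11) = (20, 26)
  bit 3 = 1: acc = (20, 26) + (21, 24) = (21, 5)

13P = (21, 5)


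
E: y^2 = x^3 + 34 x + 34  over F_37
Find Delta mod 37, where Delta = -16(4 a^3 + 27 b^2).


4 a^3 + 27 b^2 = 4*34^3 + 27*34^2 = 157216 + 31212 = 188428
Delta = -16 * (188428) = -3014848
Delta mod 37 = 23

Delta = 23 (mod 37)


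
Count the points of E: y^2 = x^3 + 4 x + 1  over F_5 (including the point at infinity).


For each x in F_5, count y with y^2 = x^3 + 4 x + 1 mod 5:
  x = 0: RHS = 1, y in [1, 4]  -> 2 point(s)
  x = 1: RHS = 1, y in [1, 4]  -> 2 point(s)
  x = 3: RHS = 0, y in [0]  -> 1 point(s)
  x = 4: RHS = 1, y in [1, 4]  -> 2 point(s)
Affine points: 7. Add the point at infinity: total = 8.

#E(F_5) = 8


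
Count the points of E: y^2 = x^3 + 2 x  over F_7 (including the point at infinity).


For each x in F_7, count y with y^2 = x^3 + 2 x + 0 mod 7:
  x = 0: RHS = 0, y in [0]  -> 1 point(s)
  x = 4: RHS = 2, y in [3, 4]  -> 2 point(s)
  x = 5: RHS = 2, y in [3, 4]  -> 2 point(s)
  x = 6: RHS = 4, y in [2, 5]  -> 2 point(s)
Affine points: 7. Add the point at infinity: total = 8.

#E(F_7) = 8


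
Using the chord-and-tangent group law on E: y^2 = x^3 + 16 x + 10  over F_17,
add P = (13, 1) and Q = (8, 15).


P != Q, so use the chord formula.
s = (y2 - y1) / (x2 - x1) = (14) / (12) mod 17 = 4
x3 = s^2 - x1 - x2 mod 17 = 4^2 - 13 - 8 = 12
y3 = s (x1 - x3) - y1 mod 17 = 4 * (13 - 12) - 1 = 3

P + Q = (12, 3)


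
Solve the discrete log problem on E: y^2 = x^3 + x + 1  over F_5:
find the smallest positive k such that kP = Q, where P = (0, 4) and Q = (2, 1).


Enumerate multiples of P until we hit Q = (2, 1):
  1P = (0, 4)
  2P = (4, 3)
  3P = (2, 4)
  4P = (3, 1)
  5P = (3, 4)
  6P = (2, 1)
Match found at i = 6.

k = 6


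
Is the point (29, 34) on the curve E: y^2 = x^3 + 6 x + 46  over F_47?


Check whether y^2 = x^3 + 6 x + 46 (mod 47) for (x, y) = (29, 34).
LHS: y^2 = 34^2 mod 47 = 28
RHS: x^3 + 6 x + 46 = 29^3 + 6*29 + 46 mod 47 = 28
LHS = RHS

Yes, on the curve


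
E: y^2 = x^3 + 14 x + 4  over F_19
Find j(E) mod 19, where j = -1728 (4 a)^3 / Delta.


Delta = -16(4 a^3 + 27 b^2) mod 19 = 5
-1728 * (4 a)^3 = -1728 * (4*14)^3 mod 19 = 18
j = 18 * 5^(-1) mod 19 = 15

j = 15 (mod 19)


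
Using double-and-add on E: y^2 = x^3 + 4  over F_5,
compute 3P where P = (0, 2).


k = 3 = 11_2 (binary, LSB first: 11)
Double-and-add from P = (0, 2):
  bit 0 = 1: acc = O + (0, 2) = (0, 2)
  bit 1 = 1: acc = (0, 2) + (0, 3) = O

3P = O


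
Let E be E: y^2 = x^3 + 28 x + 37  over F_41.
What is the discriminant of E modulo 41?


4 a^3 + 27 b^2 = 4*28^3 + 27*37^2 = 87808 + 36963 = 124771
Delta = -16 * (124771) = -1996336
Delta mod 41 = 36

Delta = 36 (mod 41)


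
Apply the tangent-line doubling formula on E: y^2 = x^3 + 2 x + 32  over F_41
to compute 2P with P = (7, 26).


Doubling: s = (3 x1^2 + a) / (2 y1)
s = (3*7^2 + 2) / (2*26) mod 41 = 21
x3 = s^2 - 2 x1 mod 41 = 21^2 - 2*7 = 17
y3 = s (x1 - x3) - y1 mod 41 = 21 * (7 - 17) - 26 = 10

2P = (17, 10)


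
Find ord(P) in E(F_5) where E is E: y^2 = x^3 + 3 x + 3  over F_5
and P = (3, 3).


Compute successive multiples of P until we hit O:
  1P = (3, 3)
  2P = (4, 2)
  3P = (4, 3)
  4P = (3, 2)
  5P = O

ord(P) = 5


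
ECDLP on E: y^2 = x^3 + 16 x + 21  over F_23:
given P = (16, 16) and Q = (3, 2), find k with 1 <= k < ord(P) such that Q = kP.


Enumerate multiples of P until we hit Q = (3, 2):
  1P = (16, 16)
  2P = (22, 21)
  3P = (17, 10)
  4P = (3, 21)
  5P = (10, 10)
  6P = (21, 2)
  7P = (15, 18)
  8P = (19, 13)
  9P = (12, 3)
  10P = (7, 19)
  11P = (18, 0)
  12P = (7, 4)
  13P = (12, 20)
  14P = (19, 10)
  15P = (15, 5)
  16P = (21, 21)
  17P = (10, 13)
  18P = (3, 2)
Match found at i = 18.

k = 18


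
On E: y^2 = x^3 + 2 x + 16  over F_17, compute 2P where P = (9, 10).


k = 2 = 10_2 (binary, LSB first: 01)
Double-and-add from P = (9, 10):
  bit 0 = 0: acc unchanged = O
  bit 1 = 1: acc = O + (12, 0) = (12, 0)

2P = (12, 0)


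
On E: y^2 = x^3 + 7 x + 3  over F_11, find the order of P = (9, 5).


Compute successive multiples of P until we hit O:
  1P = (9, 5)
  2P = (2, 5)
  3P = (0, 6)
  4P = (5, 8)
  5P = (1, 0)
  6P = (5, 3)
  7P = (0, 5)
  8P = (2, 6)
  ... (continuing to 10P)
  10P = O

ord(P) = 10
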